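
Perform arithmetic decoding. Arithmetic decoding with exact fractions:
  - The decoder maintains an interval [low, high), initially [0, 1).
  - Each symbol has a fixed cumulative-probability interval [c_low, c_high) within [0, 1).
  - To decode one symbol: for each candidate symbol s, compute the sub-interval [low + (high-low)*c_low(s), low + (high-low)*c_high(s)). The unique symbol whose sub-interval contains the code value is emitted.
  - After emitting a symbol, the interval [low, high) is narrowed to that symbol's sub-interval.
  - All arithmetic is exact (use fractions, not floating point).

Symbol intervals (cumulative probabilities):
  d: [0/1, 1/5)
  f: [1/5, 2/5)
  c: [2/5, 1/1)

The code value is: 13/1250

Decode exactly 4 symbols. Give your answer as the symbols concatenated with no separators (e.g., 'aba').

Answer: ddff

Derivation:
Step 1: interval [0/1, 1/1), width = 1/1 - 0/1 = 1/1
  'd': [0/1 + 1/1*0/1, 0/1 + 1/1*1/5) = [0/1, 1/5) <- contains code 13/1250
  'f': [0/1 + 1/1*1/5, 0/1 + 1/1*2/5) = [1/5, 2/5)
  'c': [0/1 + 1/1*2/5, 0/1 + 1/1*1/1) = [2/5, 1/1)
  emit 'd', narrow to [0/1, 1/5)
Step 2: interval [0/1, 1/5), width = 1/5 - 0/1 = 1/5
  'd': [0/1 + 1/5*0/1, 0/1 + 1/5*1/5) = [0/1, 1/25) <- contains code 13/1250
  'f': [0/1 + 1/5*1/5, 0/1 + 1/5*2/5) = [1/25, 2/25)
  'c': [0/1 + 1/5*2/5, 0/1 + 1/5*1/1) = [2/25, 1/5)
  emit 'd', narrow to [0/1, 1/25)
Step 3: interval [0/1, 1/25), width = 1/25 - 0/1 = 1/25
  'd': [0/1 + 1/25*0/1, 0/1 + 1/25*1/5) = [0/1, 1/125)
  'f': [0/1 + 1/25*1/5, 0/1 + 1/25*2/5) = [1/125, 2/125) <- contains code 13/1250
  'c': [0/1 + 1/25*2/5, 0/1 + 1/25*1/1) = [2/125, 1/25)
  emit 'f', narrow to [1/125, 2/125)
Step 4: interval [1/125, 2/125), width = 2/125 - 1/125 = 1/125
  'd': [1/125 + 1/125*0/1, 1/125 + 1/125*1/5) = [1/125, 6/625)
  'f': [1/125 + 1/125*1/5, 1/125 + 1/125*2/5) = [6/625, 7/625) <- contains code 13/1250
  'c': [1/125 + 1/125*2/5, 1/125 + 1/125*1/1) = [7/625, 2/125)
  emit 'f', narrow to [6/625, 7/625)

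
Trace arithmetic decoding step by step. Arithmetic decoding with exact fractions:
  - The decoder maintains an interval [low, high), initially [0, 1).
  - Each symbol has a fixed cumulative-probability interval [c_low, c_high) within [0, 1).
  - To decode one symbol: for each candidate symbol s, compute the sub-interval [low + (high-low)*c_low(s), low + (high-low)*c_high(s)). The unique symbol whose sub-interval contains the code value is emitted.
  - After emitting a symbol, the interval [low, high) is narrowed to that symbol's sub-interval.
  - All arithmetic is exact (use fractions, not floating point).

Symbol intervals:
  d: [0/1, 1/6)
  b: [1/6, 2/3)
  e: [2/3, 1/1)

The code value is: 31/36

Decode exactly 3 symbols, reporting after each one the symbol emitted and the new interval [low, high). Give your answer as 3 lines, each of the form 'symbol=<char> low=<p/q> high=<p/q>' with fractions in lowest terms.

Step 1: interval [0/1, 1/1), width = 1/1 - 0/1 = 1/1
  'd': [0/1 + 1/1*0/1, 0/1 + 1/1*1/6) = [0/1, 1/6)
  'b': [0/1 + 1/1*1/6, 0/1 + 1/1*2/3) = [1/6, 2/3)
  'e': [0/1 + 1/1*2/3, 0/1 + 1/1*1/1) = [2/3, 1/1) <- contains code 31/36
  emit 'e', narrow to [2/3, 1/1)
Step 2: interval [2/3, 1/1), width = 1/1 - 2/3 = 1/3
  'd': [2/3 + 1/3*0/1, 2/3 + 1/3*1/6) = [2/3, 13/18)
  'b': [2/3 + 1/3*1/6, 2/3 + 1/3*2/3) = [13/18, 8/9) <- contains code 31/36
  'e': [2/3 + 1/3*2/3, 2/3 + 1/3*1/1) = [8/9, 1/1)
  emit 'b', narrow to [13/18, 8/9)
Step 3: interval [13/18, 8/9), width = 8/9 - 13/18 = 1/6
  'd': [13/18 + 1/6*0/1, 13/18 + 1/6*1/6) = [13/18, 3/4)
  'b': [13/18 + 1/6*1/6, 13/18 + 1/6*2/3) = [3/4, 5/6)
  'e': [13/18 + 1/6*2/3, 13/18 + 1/6*1/1) = [5/6, 8/9) <- contains code 31/36
  emit 'e', narrow to [5/6, 8/9)

Answer: symbol=e low=2/3 high=1/1
symbol=b low=13/18 high=8/9
symbol=e low=5/6 high=8/9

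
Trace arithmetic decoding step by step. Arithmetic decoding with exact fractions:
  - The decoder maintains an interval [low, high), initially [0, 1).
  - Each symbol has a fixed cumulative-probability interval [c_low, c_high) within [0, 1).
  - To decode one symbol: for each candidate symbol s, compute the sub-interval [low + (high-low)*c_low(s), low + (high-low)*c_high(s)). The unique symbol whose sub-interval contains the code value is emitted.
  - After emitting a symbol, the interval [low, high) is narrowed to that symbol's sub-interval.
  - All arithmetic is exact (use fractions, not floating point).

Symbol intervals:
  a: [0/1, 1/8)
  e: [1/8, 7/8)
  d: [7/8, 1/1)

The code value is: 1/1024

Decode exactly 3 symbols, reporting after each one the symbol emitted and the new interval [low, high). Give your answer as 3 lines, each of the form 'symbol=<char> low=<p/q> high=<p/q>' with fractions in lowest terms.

Step 1: interval [0/1, 1/1), width = 1/1 - 0/1 = 1/1
  'a': [0/1 + 1/1*0/1, 0/1 + 1/1*1/8) = [0/1, 1/8) <- contains code 1/1024
  'e': [0/1 + 1/1*1/8, 0/1 + 1/1*7/8) = [1/8, 7/8)
  'd': [0/1 + 1/1*7/8, 0/1 + 1/1*1/1) = [7/8, 1/1)
  emit 'a', narrow to [0/1, 1/8)
Step 2: interval [0/1, 1/8), width = 1/8 - 0/1 = 1/8
  'a': [0/1 + 1/8*0/1, 0/1 + 1/8*1/8) = [0/1, 1/64) <- contains code 1/1024
  'e': [0/1 + 1/8*1/8, 0/1 + 1/8*7/8) = [1/64, 7/64)
  'd': [0/1 + 1/8*7/8, 0/1 + 1/8*1/1) = [7/64, 1/8)
  emit 'a', narrow to [0/1, 1/64)
Step 3: interval [0/1, 1/64), width = 1/64 - 0/1 = 1/64
  'a': [0/1 + 1/64*0/1, 0/1 + 1/64*1/8) = [0/1, 1/512) <- contains code 1/1024
  'e': [0/1 + 1/64*1/8, 0/1 + 1/64*7/8) = [1/512, 7/512)
  'd': [0/1 + 1/64*7/8, 0/1 + 1/64*1/1) = [7/512, 1/64)
  emit 'a', narrow to [0/1, 1/512)

Answer: symbol=a low=0/1 high=1/8
symbol=a low=0/1 high=1/64
symbol=a low=0/1 high=1/512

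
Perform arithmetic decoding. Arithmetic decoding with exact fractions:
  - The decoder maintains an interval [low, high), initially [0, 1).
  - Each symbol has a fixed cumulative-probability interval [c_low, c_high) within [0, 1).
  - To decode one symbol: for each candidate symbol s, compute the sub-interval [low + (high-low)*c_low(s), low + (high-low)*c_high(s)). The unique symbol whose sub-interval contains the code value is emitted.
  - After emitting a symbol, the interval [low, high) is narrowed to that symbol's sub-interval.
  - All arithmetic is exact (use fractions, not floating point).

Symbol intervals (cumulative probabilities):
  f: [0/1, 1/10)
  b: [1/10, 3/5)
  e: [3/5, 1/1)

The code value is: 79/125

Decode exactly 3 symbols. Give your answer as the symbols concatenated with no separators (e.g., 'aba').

Step 1: interval [0/1, 1/1), width = 1/1 - 0/1 = 1/1
  'f': [0/1 + 1/1*0/1, 0/1 + 1/1*1/10) = [0/1, 1/10)
  'b': [0/1 + 1/1*1/10, 0/1 + 1/1*3/5) = [1/10, 3/5)
  'e': [0/1 + 1/1*3/5, 0/1 + 1/1*1/1) = [3/5, 1/1) <- contains code 79/125
  emit 'e', narrow to [3/5, 1/1)
Step 2: interval [3/5, 1/1), width = 1/1 - 3/5 = 2/5
  'f': [3/5 + 2/5*0/1, 3/5 + 2/5*1/10) = [3/5, 16/25) <- contains code 79/125
  'b': [3/5 + 2/5*1/10, 3/5 + 2/5*3/5) = [16/25, 21/25)
  'e': [3/5 + 2/5*3/5, 3/5 + 2/5*1/1) = [21/25, 1/1)
  emit 'f', narrow to [3/5, 16/25)
Step 3: interval [3/5, 16/25), width = 16/25 - 3/5 = 1/25
  'f': [3/5 + 1/25*0/1, 3/5 + 1/25*1/10) = [3/5, 151/250)
  'b': [3/5 + 1/25*1/10, 3/5 + 1/25*3/5) = [151/250, 78/125)
  'e': [3/5 + 1/25*3/5, 3/5 + 1/25*1/1) = [78/125, 16/25) <- contains code 79/125
  emit 'e', narrow to [78/125, 16/25)

Answer: efe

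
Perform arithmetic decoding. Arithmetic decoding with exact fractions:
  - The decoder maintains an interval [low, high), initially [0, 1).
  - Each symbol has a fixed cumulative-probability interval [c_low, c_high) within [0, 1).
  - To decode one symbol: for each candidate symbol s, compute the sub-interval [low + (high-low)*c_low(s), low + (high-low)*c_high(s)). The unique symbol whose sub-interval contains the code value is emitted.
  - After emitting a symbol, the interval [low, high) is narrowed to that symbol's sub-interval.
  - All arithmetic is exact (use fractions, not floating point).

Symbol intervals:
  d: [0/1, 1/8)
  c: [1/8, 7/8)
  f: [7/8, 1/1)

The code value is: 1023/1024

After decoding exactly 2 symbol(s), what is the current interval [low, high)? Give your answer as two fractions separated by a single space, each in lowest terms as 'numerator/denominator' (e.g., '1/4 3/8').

Step 1: interval [0/1, 1/1), width = 1/1 - 0/1 = 1/1
  'd': [0/1 + 1/1*0/1, 0/1 + 1/1*1/8) = [0/1, 1/8)
  'c': [0/1 + 1/1*1/8, 0/1 + 1/1*7/8) = [1/8, 7/8)
  'f': [0/1 + 1/1*7/8, 0/1 + 1/1*1/1) = [7/8, 1/1) <- contains code 1023/1024
  emit 'f', narrow to [7/8, 1/1)
Step 2: interval [7/8, 1/1), width = 1/1 - 7/8 = 1/8
  'd': [7/8 + 1/8*0/1, 7/8 + 1/8*1/8) = [7/8, 57/64)
  'c': [7/8 + 1/8*1/8, 7/8 + 1/8*7/8) = [57/64, 63/64)
  'f': [7/8 + 1/8*7/8, 7/8 + 1/8*1/1) = [63/64, 1/1) <- contains code 1023/1024
  emit 'f', narrow to [63/64, 1/1)

Answer: 63/64 1/1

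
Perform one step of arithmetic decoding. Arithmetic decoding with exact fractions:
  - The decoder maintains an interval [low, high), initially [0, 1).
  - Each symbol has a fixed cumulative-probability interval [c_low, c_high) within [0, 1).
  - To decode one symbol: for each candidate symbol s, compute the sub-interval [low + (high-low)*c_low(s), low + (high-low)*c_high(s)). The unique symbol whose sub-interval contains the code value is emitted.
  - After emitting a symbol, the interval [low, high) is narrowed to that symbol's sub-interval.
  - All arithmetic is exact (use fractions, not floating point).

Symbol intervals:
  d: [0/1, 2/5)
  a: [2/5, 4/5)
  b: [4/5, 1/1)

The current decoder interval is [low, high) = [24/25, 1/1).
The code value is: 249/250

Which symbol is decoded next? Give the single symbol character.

Answer: b

Derivation:
Interval width = high − low = 1/1 − 24/25 = 1/25
Scaled code = (code − low) / width = (249/250 − 24/25) / 1/25 = 9/10
  d: [0/1, 2/5) 
  a: [2/5, 4/5) 
  b: [4/5, 1/1) ← scaled code falls here ✓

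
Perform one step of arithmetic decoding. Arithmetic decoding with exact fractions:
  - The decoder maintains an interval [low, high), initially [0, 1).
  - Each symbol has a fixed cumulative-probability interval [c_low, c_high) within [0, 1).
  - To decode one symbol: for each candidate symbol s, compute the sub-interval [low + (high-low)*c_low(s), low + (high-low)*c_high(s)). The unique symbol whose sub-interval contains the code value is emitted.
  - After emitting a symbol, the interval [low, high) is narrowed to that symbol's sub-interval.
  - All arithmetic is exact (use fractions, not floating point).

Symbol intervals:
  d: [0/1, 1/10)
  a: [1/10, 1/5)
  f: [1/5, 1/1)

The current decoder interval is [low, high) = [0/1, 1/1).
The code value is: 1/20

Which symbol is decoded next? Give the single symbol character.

Answer: d

Derivation:
Interval width = high − low = 1/1 − 0/1 = 1/1
Scaled code = (code − low) / width = (1/20 − 0/1) / 1/1 = 1/20
  d: [0/1, 1/10) ← scaled code falls here ✓
  a: [1/10, 1/5) 
  f: [1/5, 1/1) 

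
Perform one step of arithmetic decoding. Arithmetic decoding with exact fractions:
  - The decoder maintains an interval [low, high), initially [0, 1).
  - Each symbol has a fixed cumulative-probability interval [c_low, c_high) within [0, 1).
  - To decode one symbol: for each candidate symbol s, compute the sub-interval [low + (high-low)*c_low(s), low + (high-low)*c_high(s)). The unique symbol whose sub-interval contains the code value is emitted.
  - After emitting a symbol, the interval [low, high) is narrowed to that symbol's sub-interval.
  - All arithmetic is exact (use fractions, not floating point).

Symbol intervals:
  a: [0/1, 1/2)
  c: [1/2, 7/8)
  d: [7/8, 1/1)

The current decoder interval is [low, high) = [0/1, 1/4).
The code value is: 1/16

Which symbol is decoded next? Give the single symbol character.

Interval width = high − low = 1/4 − 0/1 = 1/4
Scaled code = (code − low) / width = (1/16 − 0/1) / 1/4 = 1/4
  a: [0/1, 1/2) ← scaled code falls here ✓
  c: [1/2, 7/8) 
  d: [7/8, 1/1) 

Answer: a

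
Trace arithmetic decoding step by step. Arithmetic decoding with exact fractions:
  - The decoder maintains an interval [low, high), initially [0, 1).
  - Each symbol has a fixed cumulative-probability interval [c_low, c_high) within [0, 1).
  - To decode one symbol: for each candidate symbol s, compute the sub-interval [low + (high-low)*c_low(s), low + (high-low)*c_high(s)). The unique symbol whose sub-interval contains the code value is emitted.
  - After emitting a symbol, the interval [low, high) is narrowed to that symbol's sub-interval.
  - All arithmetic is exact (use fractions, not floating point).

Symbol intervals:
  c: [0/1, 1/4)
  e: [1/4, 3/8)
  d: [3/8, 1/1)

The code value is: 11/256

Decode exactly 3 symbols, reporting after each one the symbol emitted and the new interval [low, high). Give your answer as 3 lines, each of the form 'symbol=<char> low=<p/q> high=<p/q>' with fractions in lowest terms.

Answer: symbol=c low=0/1 high=1/4
symbol=c low=0/1 high=1/16
symbol=d low=3/128 high=1/16

Derivation:
Step 1: interval [0/1, 1/1), width = 1/1 - 0/1 = 1/1
  'c': [0/1 + 1/1*0/1, 0/1 + 1/1*1/4) = [0/1, 1/4) <- contains code 11/256
  'e': [0/1 + 1/1*1/4, 0/1 + 1/1*3/8) = [1/4, 3/8)
  'd': [0/1 + 1/1*3/8, 0/1 + 1/1*1/1) = [3/8, 1/1)
  emit 'c', narrow to [0/1, 1/4)
Step 2: interval [0/1, 1/4), width = 1/4 - 0/1 = 1/4
  'c': [0/1 + 1/4*0/1, 0/1 + 1/4*1/4) = [0/1, 1/16) <- contains code 11/256
  'e': [0/1 + 1/4*1/4, 0/1 + 1/4*3/8) = [1/16, 3/32)
  'd': [0/1 + 1/4*3/8, 0/1 + 1/4*1/1) = [3/32, 1/4)
  emit 'c', narrow to [0/1, 1/16)
Step 3: interval [0/1, 1/16), width = 1/16 - 0/1 = 1/16
  'c': [0/1 + 1/16*0/1, 0/1 + 1/16*1/4) = [0/1, 1/64)
  'e': [0/1 + 1/16*1/4, 0/1 + 1/16*3/8) = [1/64, 3/128)
  'd': [0/1 + 1/16*3/8, 0/1 + 1/16*1/1) = [3/128, 1/16) <- contains code 11/256
  emit 'd', narrow to [3/128, 1/16)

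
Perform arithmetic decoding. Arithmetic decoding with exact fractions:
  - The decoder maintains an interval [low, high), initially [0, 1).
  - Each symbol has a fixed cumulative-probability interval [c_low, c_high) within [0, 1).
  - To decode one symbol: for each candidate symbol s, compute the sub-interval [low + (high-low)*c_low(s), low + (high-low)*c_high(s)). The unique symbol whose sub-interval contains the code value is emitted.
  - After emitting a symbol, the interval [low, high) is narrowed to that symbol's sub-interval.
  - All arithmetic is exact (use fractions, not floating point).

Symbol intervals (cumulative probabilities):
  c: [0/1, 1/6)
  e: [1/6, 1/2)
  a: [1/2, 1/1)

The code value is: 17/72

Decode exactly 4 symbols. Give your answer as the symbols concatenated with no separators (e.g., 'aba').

Step 1: interval [0/1, 1/1), width = 1/1 - 0/1 = 1/1
  'c': [0/1 + 1/1*0/1, 0/1 + 1/1*1/6) = [0/1, 1/6)
  'e': [0/1 + 1/1*1/6, 0/1 + 1/1*1/2) = [1/6, 1/2) <- contains code 17/72
  'a': [0/1 + 1/1*1/2, 0/1 + 1/1*1/1) = [1/2, 1/1)
  emit 'e', narrow to [1/6, 1/2)
Step 2: interval [1/6, 1/2), width = 1/2 - 1/6 = 1/3
  'c': [1/6 + 1/3*0/1, 1/6 + 1/3*1/6) = [1/6, 2/9)
  'e': [1/6 + 1/3*1/6, 1/6 + 1/3*1/2) = [2/9, 1/3) <- contains code 17/72
  'a': [1/6 + 1/3*1/2, 1/6 + 1/3*1/1) = [1/3, 1/2)
  emit 'e', narrow to [2/9, 1/3)
Step 3: interval [2/9, 1/3), width = 1/3 - 2/9 = 1/9
  'c': [2/9 + 1/9*0/1, 2/9 + 1/9*1/6) = [2/9, 13/54) <- contains code 17/72
  'e': [2/9 + 1/9*1/6, 2/9 + 1/9*1/2) = [13/54, 5/18)
  'a': [2/9 + 1/9*1/2, 2/9 + 1/9*1/1) = [5/18, 1/3)
  emit 'c', narrow to [2/9, 13/54)
Step 4: interval [2/9, 13/54), width = 13/54 - 2/9 = 1/54
  'c': [2/9 + 1/54*0/1, 2/9 + 1/54*1/6) = [2/9, 73/324)
  'e': [2/9 + 1/54*1/6, 2/9 + 1/54*1/2) = [73/324, 25/108)
  'a': [2/9 + 1/54*1/2, 2/9 + 1/54*1/1) = [25/108, 13/54) <- contains code 17/72
  emit 'a', narrow to [25/108, 13/54)

Answer: eeca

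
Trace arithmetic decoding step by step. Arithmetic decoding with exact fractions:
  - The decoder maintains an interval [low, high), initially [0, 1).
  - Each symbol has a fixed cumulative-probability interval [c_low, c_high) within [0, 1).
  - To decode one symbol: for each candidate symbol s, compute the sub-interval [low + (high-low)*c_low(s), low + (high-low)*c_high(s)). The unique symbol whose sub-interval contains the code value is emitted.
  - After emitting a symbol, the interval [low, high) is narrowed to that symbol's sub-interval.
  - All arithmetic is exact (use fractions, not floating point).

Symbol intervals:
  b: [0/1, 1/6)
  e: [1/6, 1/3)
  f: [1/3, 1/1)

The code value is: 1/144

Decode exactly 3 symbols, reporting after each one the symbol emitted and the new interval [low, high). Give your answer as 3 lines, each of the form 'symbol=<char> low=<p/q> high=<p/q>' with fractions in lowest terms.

Step 1: interval [0/1, 1/1), width = 1/1 - 0/1 = 1/1
  'b': [0/1 + 1/1*0/1, 0/1 + 1/1*1/6) = [0/1, 1/6) <- contains code 1/144
  'e': [0/1 + 1/1*1/6, 0/1 + 1/1*1/3) = [1/6, 1/3)
  'f': [0/1 + 1/1*1/3, 0/1 + 1/1*1/1) = [1/3, 1/1)
  emit 'b', narrow to [0/1, 1/6)
Step 2: interval [0/1, 1/6), width = 1/6 - 0/1 = 1/6
  'b': [0/1 + 1/6*0/1, 0/1 + 1/6*1/6) = [0/1, 1/36) <- contains code 1/144
  'e': [0/1 + 1/6*1/6, 0/1 + 1/6*1/3) = [1/36, 1/18)
  'f': [0/1 + 1/6*1/3, 0/1 + 1/6*1/1) = [1/18, 1/6)
  emit 'b', narrow to [0/1, 1/36)
Step 3: interval [0/1, 1/36), width = 1/36 - 0/1 = 1/36
  'b': [0/1 + 1/36*0/1, 0/1 + 1/36*1/6) = [0/1, 1/216)
  'e': [0/1 + 1/36*1/6, 0/1 + 1/36*1/3) = [1/216, 1/108) <- contains code 1/144
  'f': [0/1 + 1/36*1/3, 0/1 + 1/36*1/1) = [1/108, 1/36)
  emit 'e', narrow to [1/216, 1/108)

Answer: symbol=b low=0/1 high=1/6
symbol=b low=0/1 high=1/36
symbol=e low=1/216 high=1/108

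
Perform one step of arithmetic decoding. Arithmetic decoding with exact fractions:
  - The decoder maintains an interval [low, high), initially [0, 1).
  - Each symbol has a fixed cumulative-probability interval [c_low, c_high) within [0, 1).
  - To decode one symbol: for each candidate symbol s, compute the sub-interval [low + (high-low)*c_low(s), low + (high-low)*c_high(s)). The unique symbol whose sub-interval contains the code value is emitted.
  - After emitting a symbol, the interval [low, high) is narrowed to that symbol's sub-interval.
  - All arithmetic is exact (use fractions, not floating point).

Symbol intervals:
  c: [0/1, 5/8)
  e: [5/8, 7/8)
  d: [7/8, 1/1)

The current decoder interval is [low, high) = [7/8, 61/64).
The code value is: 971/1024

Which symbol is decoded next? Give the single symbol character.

Answer: d

Derivation:
Interval width = high − low = 61/64 − 7/8 = 5/64
Scaled code = (code − low) / width = (971/1024 − 7/8) / 5/64 = 15/16
  c: [0/1, 5/8) 
  e: [5/8, 7/8) 
  d: [7/8, 1/1) ← scaled code falls here ✓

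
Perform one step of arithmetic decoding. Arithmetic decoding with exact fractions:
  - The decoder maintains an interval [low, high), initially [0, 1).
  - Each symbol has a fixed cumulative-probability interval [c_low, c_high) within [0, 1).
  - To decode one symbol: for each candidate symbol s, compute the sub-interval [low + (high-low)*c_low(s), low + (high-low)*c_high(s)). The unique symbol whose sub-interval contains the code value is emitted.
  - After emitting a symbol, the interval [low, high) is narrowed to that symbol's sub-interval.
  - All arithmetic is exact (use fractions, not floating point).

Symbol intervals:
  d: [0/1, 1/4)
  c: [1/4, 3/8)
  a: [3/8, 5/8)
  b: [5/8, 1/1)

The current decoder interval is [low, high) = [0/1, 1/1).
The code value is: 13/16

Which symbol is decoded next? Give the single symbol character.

Interval width = high − low = 1/1 − 0/1 = 1/1
Scaled code = (code − low) / width = (13/16 − 0/1) / 1/1 = 13/16
  d: [0/1, 1/4) 
  c: [1/4, 3/8) 
  a: [3/8, 5/8) 
  b: [5/8, 1/1) ← scaled code falls here ✓

Answer: b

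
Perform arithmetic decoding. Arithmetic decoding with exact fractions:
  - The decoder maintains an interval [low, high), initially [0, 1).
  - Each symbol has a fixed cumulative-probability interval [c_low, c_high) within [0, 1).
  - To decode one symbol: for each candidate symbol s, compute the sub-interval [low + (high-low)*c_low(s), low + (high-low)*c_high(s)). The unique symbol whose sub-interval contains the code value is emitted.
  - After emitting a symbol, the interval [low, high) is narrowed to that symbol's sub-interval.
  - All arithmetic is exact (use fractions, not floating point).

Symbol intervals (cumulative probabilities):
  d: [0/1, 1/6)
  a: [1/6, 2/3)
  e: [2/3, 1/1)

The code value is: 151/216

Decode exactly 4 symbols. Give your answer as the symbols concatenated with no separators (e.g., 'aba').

Step 1: interval [0/1, 1/1), width = 1/1 - 0/1 = 1/1
  'd': [0/1 + 1/1*0/1, 0/1 + 1/1*1/6) = [0/1, 1/6)
  'a': [0/1 + 1/1*1/6, 0/1 + 1/1*2/3) = [1/6, 2/3)
  'e': [0/1 + 1/1*2/3, 0/1 + 1/1*1/1) = [2/3, 1/1) <- contains code 151/216
  emit 'e', narrow to [2/3, 1/1)
Step 2: interval [2/3, 1/1), width = 1/1 - 2/3 = 1/3
  'd': [2/3 + 1/3*0/1, 2/3 + 1/3*1/6) = [2/3, 13/18) <- contains code 151/216
  'a': [2/3 + 1/3*1/6, 2/3 + 1/3*2/3) = [13/18, 8/9)
  'e': [2/3 + 1/3*2/3, 2/3 + 1/3*1/1) = [8/9, 1/1)
  emit 'd', narrow to [2/3, 13/18)
Step 3: interval [2/3, 13/18), width = 13/18 - 2/3 = 1/18
  'd': [2/3 + 1/18*0/1, 2/3 + 1/18*1/6) = [2/3, 73/108)
  'a': [2/3 + 1/18*1/6, 2/3 + 1/18*2/3) = [73/108, 19/27) <- contains code 151/216
  'e': [2/3 + 1/18*2/3, 2/3 + 1/18*1/1) = [19/27, 13/18)
  emit 'a', narrow to [73/108, 19/27)
Step 4: interval [73/108, 19/27), width = 19/27 - 73/108 = 1/36
  'd': [73/108 + 1/36*0/1, 73/108 + 1/36*1/6) = [73/108, 49/72)
  'a': [73/108 + 1/36*1/6, 73/108 + 1/36*2/3) = [49/72, 25/36)
  'e': [73/108 + 1/36*2/3, 73/108 + 1/36*1/1) = [25/36, 19/27) <- contains code 151/216
  emit 'e', narrow to [25/36, 19/27)

Answer: edae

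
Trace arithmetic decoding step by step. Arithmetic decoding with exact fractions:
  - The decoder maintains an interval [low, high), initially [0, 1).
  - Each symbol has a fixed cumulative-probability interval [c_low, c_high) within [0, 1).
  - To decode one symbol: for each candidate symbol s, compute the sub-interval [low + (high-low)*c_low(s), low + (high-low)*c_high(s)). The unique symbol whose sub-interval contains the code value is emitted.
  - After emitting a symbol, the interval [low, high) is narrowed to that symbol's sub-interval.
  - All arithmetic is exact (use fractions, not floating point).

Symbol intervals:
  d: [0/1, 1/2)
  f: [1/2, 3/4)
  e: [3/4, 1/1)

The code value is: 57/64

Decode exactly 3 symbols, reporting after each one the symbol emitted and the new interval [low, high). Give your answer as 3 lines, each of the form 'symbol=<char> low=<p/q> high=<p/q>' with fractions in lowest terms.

Step 1: interval [0/1, 1/1), width = 1/1 - 0/1 = 1/1
  'd': [0/1 + 1/1*0/1, 0/1 + 1/1*1/2) = [0/1, 1/2)
  'f': [0/1 + 1/1*1/2, 0/1 + 1/1*3/4) = [1/2, 3/4)
  'e': [0/1 + 1/1*3/4, 0/1 + 1/1*1/1) = [3/4, 1/1) <- contains code 57/64
  emit 'e', narrow to [3/4, 1/1)
Step 2: interval [3/4, 1/1), width = 1/1 - 3/4 = 1/4
  'd': [3/4 + 1/4*0/1, 3/4 + 1/4*1/2) = [3/4, 7/8)
  'f': [3/4 + 1/4*1/2, 3/4 + 1/4*3/4) = [7/8, 15/16) <- contains code 57/64
  'e': [3/4 + 1/4*3/4, 3/4 + 1/4*1/1) = [15/16, 1/1)
  emit 'f', narrow to [7/8, 15/16)
Step 3: interval [7/8, 15/16), width = 15/16 - 7/8 = 1/16
  'd': [7/8 + 1/16*0/1, 7/8 + 1/16*1/2) = [7/8, 29/32) <- contains code 57/64
  'f': [7/8 + 1/16*1/2, 7/8 + 1/16*3/4) = [29/32, 59/64)
  'e': [7/8 + 1/16*3/4, 7/8 + 1/16*1/1) = [59/64, 15/16)
  emit 'd', narrow to [7/8, 29/32)

Answer: symbol=e low=3/4 high=1/1
symbol=f low=7/8 high=15/16
symbol=d low=7/8 high=29/32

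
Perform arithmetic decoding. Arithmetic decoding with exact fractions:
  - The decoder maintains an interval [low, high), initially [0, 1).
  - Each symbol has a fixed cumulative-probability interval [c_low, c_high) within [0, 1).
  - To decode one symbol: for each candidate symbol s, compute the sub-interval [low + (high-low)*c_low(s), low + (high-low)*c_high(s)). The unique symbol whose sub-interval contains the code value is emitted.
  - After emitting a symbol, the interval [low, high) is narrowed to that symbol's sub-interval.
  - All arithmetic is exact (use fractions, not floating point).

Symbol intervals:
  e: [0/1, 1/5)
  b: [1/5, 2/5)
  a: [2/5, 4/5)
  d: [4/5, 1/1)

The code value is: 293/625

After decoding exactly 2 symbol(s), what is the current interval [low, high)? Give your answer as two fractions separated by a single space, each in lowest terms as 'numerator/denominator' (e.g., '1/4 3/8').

Answer: 2/5 12/25

Derivation:
Step 1: interval [0/1, 1/1), width = 1/1 - 0/1 = 1/1
  'e': [0/1 + 1/1*0/1, 0/1 + 1/1*1/5) = [0/1, 1/5)
  'b': [0/1 + 1/1*1/5, 0/1 + 1/1*2/5) = [1/5, 2/5)
  'a': [0/1 + 1/1*2/5, 0/1 + 1/1*4/5) = [2/5, 4/5) <- contains code 293/625
  'd': [0/1 + 1/1*4/5, 0/1 + 1/1*1/1) = [4/5, 1/1)
  emit 'a', narrow to [2/5, 4/5)
Step 2: interval [2/5, 4/5), width = 4/5 - 2/5 = 2/5
  'e': [2/5 + 2/5*0/1, 2/5 + 2/5*1/5) = [2/5, 12/25) <- contains code 293/625
  'b': [2/5 + 2/5*1/5, 2/5 + 2/5*2/5) = [12/25, 14/25)
  'a': [2/5 + 2/5*2/5, 2/5 + 2/5*4/5) = [14/25, 18/25)
  'd': [2/5 + 2/5*4/5, 2/5 + 2/5*1/1) = [18/25, 4/5)
  emit 'e', narrow to [2/5, 12/25)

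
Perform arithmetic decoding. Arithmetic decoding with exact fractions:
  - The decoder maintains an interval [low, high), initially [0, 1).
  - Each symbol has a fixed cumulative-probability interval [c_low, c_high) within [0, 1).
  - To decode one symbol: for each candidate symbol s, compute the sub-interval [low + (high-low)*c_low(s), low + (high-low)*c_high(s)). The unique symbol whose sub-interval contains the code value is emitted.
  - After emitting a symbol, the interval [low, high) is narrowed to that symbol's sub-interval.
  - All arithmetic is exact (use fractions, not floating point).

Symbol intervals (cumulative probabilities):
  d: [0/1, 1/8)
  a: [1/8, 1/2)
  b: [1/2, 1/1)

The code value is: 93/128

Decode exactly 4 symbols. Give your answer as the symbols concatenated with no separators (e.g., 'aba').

Answer: babb

Derivation:
Step 1: interval [0/1, 1/1), width = 1/1 - 0/1 = 1/1
  'd': [0/1 + 1/1*0/1, 0/1 + 1/1*1/8) = [0/1, 1/8)
  'a': [0/1 + 1/1*1/8, 0/1 + 1/1*1/2) = [1/8, 1/2)
  'b': [0/1 + 1/1*1/2, 0/1 + 1/1*1/1) = [1/2, 1/1) <- contains code 93/128
  emit 'b', narrow to [1/2, 1/1)
Step 2: interval [1/2, 1/1), width = 1/1 - 1/2 = 1/2
  'd': [1/2 + 1/2*0/1, 1/2 + 1/2*1/8) = [1/2, 9/16)
  'a': [1/2 + 1/2*1/8, 1/2 + 1/2*1/2) = [9/16, 3/4) <- contains code 93/128
  'b': [1/2 + 1/2*1/2, 1/2 + 1/2*1/1) = [3/4, 1/1)
  emit 'a', narrow to [9/16, 3/4)
Step 3: interval [9/16, 3/4), width = 3/4 - 9/16 = 3/16
  'd': [9/16 + 3/16*0/1, 9/16 + 3/16*1/8) = [9/16, 75/128)
  'a': [9/16 + 3/16*1/8, 9/16 + 3/16*1/2) = [75/128, 21/32)
  'b': [9/16 + 3/16*1/2, 9/16 + 3/16*1/1) = [21/32, 3/4) <- contains code 93/128
  emit 'b', narrow to [21/32, 3/4)
Step 4: interval [21/32, 3/4), width = 3/4 - 21/32 = 3/32
  'd': [21/32 + 3/32*0/1, 21/32 + 3/32*1/8) = [21/32, 171/256)
  'a': [21/32 + 3/32*1/8, 21/32 + 3/32*1/2) = [171/256, 45/64)
  'b': [21/32 + 3/32*1/2, 21/32 + 3/32*1/1) = [45/64, 3/4) <- contains code 93/128
  emit 'b', narrow to [45/64, 3/4)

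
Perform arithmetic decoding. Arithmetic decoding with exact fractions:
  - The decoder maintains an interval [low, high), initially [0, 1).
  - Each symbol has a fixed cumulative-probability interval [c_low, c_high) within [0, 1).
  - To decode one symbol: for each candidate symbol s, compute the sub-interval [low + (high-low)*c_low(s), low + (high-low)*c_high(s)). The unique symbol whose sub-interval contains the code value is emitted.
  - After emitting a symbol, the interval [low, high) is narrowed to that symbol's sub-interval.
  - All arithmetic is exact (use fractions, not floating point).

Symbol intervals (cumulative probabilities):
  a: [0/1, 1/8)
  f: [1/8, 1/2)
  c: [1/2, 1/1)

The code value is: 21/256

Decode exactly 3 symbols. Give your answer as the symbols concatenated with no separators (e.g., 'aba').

Step 1: interval [0/1, 1/1), width = 1/1 - 0/1 = 1/1
  'a': [0/1 + 1/1*0/1, 0/1 + 1/1*1/8) = [0/1, 1/8) <- contains code 21/256
  'f': [0/1 + 1/1*1/8, 0/1 + 1/1*1/2) = [1/8, 1/2)
  'c': [0/1 + 1/1*1/2, 0/1 + 1/1*1/1) = [1/2, 1/1)
  emit 'a', narrow to [0/1, 1/8)
Step 2: interval [0/1, 1/8), width = 1/8 - 0/1 = 1/8
  'a': [0/1 + 1/8*0/1, 0/1 + 1/8*1/8) = [0/1, 1/64)
  'f': [0/1 + 1/8*1/8, 0/1 + 1/8*1/2) = [1/64, 1/16)
  'c': [0/1 + 1/8*1/2, 0/1 + 1/8*1/1) = [1/16, 1/8) <- contains code 21/256
  emit 'c', narrow to [1/16, 1/8)
Step 3: interval [1/16, 1/8), width = 1/8 - 1/16 = 1/16
  'a': [1/16 + 1/16*0/1, 1/16 + 1/16*1/8) = [1/16, 9/128)
  'f': [1/16 + 1/16*1/8, 1/16 + 1/16*1/2) = [9/128, 3/32) <- contains code 21/256
  'c': [1/16 + 1/16*1/2, 1/16 + 1/16*1/1) = [3/32, 1/8)
  emit 'f', narrow to [9/128, 3/32)

Answer: acf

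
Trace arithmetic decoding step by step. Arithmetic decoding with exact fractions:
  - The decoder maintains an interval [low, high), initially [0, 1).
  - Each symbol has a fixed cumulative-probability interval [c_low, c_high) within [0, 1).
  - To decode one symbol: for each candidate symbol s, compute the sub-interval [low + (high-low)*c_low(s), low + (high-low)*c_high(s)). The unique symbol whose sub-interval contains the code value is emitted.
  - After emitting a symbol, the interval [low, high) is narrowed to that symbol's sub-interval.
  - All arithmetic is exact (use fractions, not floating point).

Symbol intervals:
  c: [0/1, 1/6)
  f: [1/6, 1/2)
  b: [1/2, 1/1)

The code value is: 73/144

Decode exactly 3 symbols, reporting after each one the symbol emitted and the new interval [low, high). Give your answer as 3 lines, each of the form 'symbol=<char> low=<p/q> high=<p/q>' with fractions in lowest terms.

Step 1: interval [0/1, 1/1), width = 1/1 - 0/1 = 1/1
  'c': [0/1 + 1/1*0/1, 0/1 + 1/1*1/6) = [0/1, 1/6)
  'f': [0/1 + 1/1*1/6, 0/1 + 1/1*1/2) = [1/6, 1/2)
  'b': [0/1 + 1/1*1/2, 0/1 + 1/1*1/1) = [1/2, 1/1) <- contains code 73/144
  emit 'b', narrow to [1/2, 1/1)
Step 2: interval [1/2, 1/1), width = 1/1 - 1/2 = 1/2
  'c': [1/2 + 1/2*0/1, 1/2 + 1/2*1/6) = [1/2, 7/12) <- contains code 73/144
  'f': [1/2 + 1/2*1/6, 1/2 + 1/2*1/2) = [7/12, 3/4)
  'b': [1/2 + 1/2*1/2, 1/2 + 1/2*1/1) = [3/4, 1/1)
  emit 'c', narrow to [1/2, 7/12)
Step 3: interval [1/2, 7/12), width = 7/12 - 1/2 = 1/12
  'c': [1/2 + 1/12*0/1, 1/2 + 1/12*1/6) = [1/2, 37/72) <- contains code 73/144
  'f': [1/2 + 1/12*1/6, 1/2 + 1/12*1/2) = [37/72, 13/24)
  'b': [1/2 + 1/12*1/2, 1/2 + 1/12*1/1) = [13/24, 7/12)
  emit 'c', narrow to [1/2, 37/72)

Answer: symbol=b low=1/2 high=1/1
symbol=c low=1/2 high=7/12
symbol=c low=1/2 high=37/72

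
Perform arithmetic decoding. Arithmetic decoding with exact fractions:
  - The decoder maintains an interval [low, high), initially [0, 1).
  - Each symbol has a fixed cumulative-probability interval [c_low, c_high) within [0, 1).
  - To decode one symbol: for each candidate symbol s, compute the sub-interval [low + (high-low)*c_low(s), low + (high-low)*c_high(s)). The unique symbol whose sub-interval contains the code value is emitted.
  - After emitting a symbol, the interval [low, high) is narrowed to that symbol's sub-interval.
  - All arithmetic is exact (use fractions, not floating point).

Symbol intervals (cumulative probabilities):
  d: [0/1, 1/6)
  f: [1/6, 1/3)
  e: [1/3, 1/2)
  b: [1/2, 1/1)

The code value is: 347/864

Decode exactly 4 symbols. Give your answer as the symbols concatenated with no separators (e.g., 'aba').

Step 1: interval [0/1, 1/1), width = 1/1 - 0/1 = 1/1
  'd': [0/1 + 1/1*0/1, 0/1 + 1/1*1/6) = [0/1, 1/6)
  'f': [0/1 + 1/1*1/6, 0/1 + 1/1*1/3) = [1/6, 1/3)
  'e': [0/1 + 1/1*1/3, 0/1 + 1/1*1/2) = [1/3, 1/2) <- contains code 347/864
  'b': [0/1 + 1/1*1/2, 0/1 + 1/1*1/1) = [1/2, 1/1)
  emit 'e', narrow to [1/3, 1/2)
Step 2: interval [1/3, 1/2), width = 1/2 - 1/3 = 1/6
  'd': [1/3 + 1/6*0/1, 1/3 + 1/6*1/6) = [1/3, 13/36)
  'f': [1/3 + 1/6*1/6, 1/3 + 1/6*1/3) = [13/36, 7/18)
  'e': [1/3 + 1/6*1/3, 1/3 + 1/6*1/2) = [7/18, 5/12) <- contains code 347/864
  'b': [1/3 + 1/6*1/2, 1/3 + 1/6*1/1) = [5/12, 1/2)
  emit 'e', narrow to [7/18, 5/12)
Step 3: interval [7/18, 5/12), width = 5/12 - 7/18 = 1/36
  'd': [7/18 + 1/36*0/1, 7/18 + 1/36*1/6) = [7/18, 85/216)
  'f': [7/18 + 1/36*1/6, 7/18 + 1/36*1/3) = [85/216, 43/108)
  'e': [7/18 + 1/36*1/3, 7/18 + 1/36*1/2) = [43/108, 29/72) <- contains code 347/864
  'b': [7/18 + 1/36*1/2, 7/18 + 1/36*1/1) = [29/72, 5/12)
  emit 'e', narrow to [43/108, 29/72)
Step 4: interval [43/108, 29/72), width = 29/72 - 43/108 = 1/216
  'd': [43/108 + 1/216*0/1, 43/108 + 1/216*1/6) = [43/108, 517/1296)
  'f': [43/108 + 1/216*1/6, 43/108 + 1/216*1/3) = [517/1296, 259/648)
  'e': [43/108 + 1/216*1/3, 43/108 + 1/216*1/2) = [259/648, 173/432)
  'b': [43/108 + 1/216*1/2, 43/108 + 1/216*1/1) = [173/432, 29/72) <- contains code 347/864
  emit 'b', narrow to [173/432, 29/72)

Answer: eeeb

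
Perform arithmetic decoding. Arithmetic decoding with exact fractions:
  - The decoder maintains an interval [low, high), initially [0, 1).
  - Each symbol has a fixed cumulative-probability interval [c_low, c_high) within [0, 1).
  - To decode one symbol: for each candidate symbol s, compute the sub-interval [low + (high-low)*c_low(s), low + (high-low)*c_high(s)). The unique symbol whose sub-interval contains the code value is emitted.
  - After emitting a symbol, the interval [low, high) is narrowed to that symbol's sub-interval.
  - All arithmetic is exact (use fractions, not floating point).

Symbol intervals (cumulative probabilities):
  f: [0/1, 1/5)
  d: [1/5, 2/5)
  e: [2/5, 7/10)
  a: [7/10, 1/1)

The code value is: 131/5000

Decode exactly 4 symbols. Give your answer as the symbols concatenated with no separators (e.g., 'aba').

Answer: ffea

Derivation:
Step 1: interval [0/1, 1/1), width = 1/1 - 0/1 = 1/1
  'f': [0/1 + 1/1*0/1, 0/1 + 1/1*1/5) = [0/1, 1/5) <- contains code 131/5000
  'd': [0/1 + 1/1*1/5, 0/1 + 1/1*2/5) = [1/5, 2/5)
  'e': [0/1 + 1/1*2/5, 0/1 + 1/1*7/10) = [2/5, 7/10)
  'a': [0/1 + 1/1*7/10, 0/1 + 1/1*1/1) = [7/10, 1/1)
  emit 'f', narrow to [0/1, 1/5)
Step 2: interval [0/1, 1/5), width = 1/5 - 0/1 = 1/5
  'f': [0/1 + 1/5*0/1, 0/1 + 1/5*1/5) = [0/1, 1/25) <- contains code 131/5000
  'd': [0/1 + 1/5*1/5, 0/1 + 1/5*2/5) = [1/25, 2/25)
  'e': [0/1 + 1/5*2/5, 0/1 + 1/5*7/10) = [2/25, 7/50)
  'a': [0/1 + 1/5*7/10, 0/1 + 1/5*1/1) = [7/50, 1/5)
  emit 'f', narrow to [0/1, 1/25)
Step 3: interval [0/1, 1/25), width = 1/25 - 0/1 = 1/25
  'f': [0/1 + 1/25*0/1, 0/1 + 1/25*1/5) = [0/1, 1/125)
  'd': [0/1 + 1/25*1/5, 0/1 + 1/25*2/5) = [1/125, 2/125)
  'e': [0/1 + 1/25*2/5, 0/1 + 1/25*7/10) = [2/125, 7/250) <- contains code 131/5000
  'a': [0/1 + 1/25*7/10, 0/1 + 1/25*1/1) = [7/250, 1/25)
  emit 'e', narrow to [2/125, 7/250)
Step 4: interval [2/125, 7/250), width = 7/250 - 2/125 = 3/250
  'f': [2/125 + 3/250*0/1, 2/125 + 3/250*1/5) = [2/125, 23/1250)
  'd': [2/125 + 3/250*1/5, 2/125 + 3/250*2/5) = [23/1250, 13/625)
  'e': [2/125 + 3/250*2/5, 2/125 + 3/250*7/10) = [13/625, 61/2500)
  'a': [2/125 + 3/250*7/10, 2/125 + 3/250*1/1) = [61/2500, 7/250) <- contains code 131/5000
  emit 'a', narrow to [61/2500, 7/250)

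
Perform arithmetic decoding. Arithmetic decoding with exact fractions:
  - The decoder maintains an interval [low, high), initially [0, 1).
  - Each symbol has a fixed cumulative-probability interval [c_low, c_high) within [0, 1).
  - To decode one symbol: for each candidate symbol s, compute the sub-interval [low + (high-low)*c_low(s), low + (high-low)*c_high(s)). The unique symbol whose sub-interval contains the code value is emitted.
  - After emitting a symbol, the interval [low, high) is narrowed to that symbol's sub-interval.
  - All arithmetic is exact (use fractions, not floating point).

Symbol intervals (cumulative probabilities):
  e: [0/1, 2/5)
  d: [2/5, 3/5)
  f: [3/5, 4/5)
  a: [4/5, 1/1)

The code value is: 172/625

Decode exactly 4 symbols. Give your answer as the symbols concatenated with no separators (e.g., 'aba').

Step 1: interval [0/1, 1/1), width = 1/1 - 0/1 = 1/1
  'e': [0/1 + 1/1*0/1, 0/1 + 1/1*2/5) = [0/1, 2/5) <- contains code 172/625
  'd': [0/1 + 1/1*2/5, 0/1 + 1/1*3/5) = [2/5, 3/5)
  'f': [0/1 + 1/1*3/5, 0/1 + 1/1*4/5) = [3/5, 4/5)
  'a': [0/1 + 1/1*4/5, 0/1 + 1/1*1/1) = [4/5, 1/1)
  emit 'e', narrow to [0/1, 2/5)
Step 2: interval [0/1, 2/5), width = 2/5 - 0/1 = 2/5
  'e': [0/1 + 2/5*0/1, 0/1 + 2/5*2/5) = [0/1, 4/25)
  'd': [0/1 + 2/5*2/5, 0/1 + 2/5*3/5) = [4/25, 6/25)
  'f': [0/1 + 2/5*3/5, 0/1 + 2/5*4/5) = [6/25, 8/25) <- contains code 172/625
  'a': [0/1 + 2/5*4/5, 0/1 + 2/5*1/1) = [8/25, 2/5)
  emit 'f', narrow to [6/25, 8/25)
Step 3: interval [6/25, 8/25), width = 8/25 - 6/25 = 2/25
  'e': [6/25 + 2/25*0/1, 6/25 + 2/25*2/5) = [6/25, 34/125)
  'd': [6/25 + 2/25*2/5, 6/25 + 2/25*3/5) = [34/125, 36/125) <- contains code 172/625
  'f': [6/25 + 2/25*3/5, 6/25 + 2/25*4/5) = [36/125, 38/125)
  'a': [6/25 + 2/25*4/5, 6/25 + 2/25*1/1) = [38/125, 8/25)
  emit 'd', narrow to [34/125, 36/125)
Step 4: interval [34/125, 36/125), width = 36/125 - 34/125 = 2/125
  'e': [34/125 + 2/125*0/1, 34/125 + 2/125*2/5) = [34/125, 174/625) <- contains code 172/625
  'd': [34/125 + 2/125*2/5, 34/125 + 2/125*3/5) = [174/625, 176/625)
  'f': [34/125 + 2/125*3/5, 34/125 + 2/125*4/5) = [176/625, 178/625)
  'a': [34/125 + 2/125*4/5, 34/125 + 2/125*1/1) = [178/625, 36/125)
  emit 'e', narrow to [34/125, 174/625)

Answer: efde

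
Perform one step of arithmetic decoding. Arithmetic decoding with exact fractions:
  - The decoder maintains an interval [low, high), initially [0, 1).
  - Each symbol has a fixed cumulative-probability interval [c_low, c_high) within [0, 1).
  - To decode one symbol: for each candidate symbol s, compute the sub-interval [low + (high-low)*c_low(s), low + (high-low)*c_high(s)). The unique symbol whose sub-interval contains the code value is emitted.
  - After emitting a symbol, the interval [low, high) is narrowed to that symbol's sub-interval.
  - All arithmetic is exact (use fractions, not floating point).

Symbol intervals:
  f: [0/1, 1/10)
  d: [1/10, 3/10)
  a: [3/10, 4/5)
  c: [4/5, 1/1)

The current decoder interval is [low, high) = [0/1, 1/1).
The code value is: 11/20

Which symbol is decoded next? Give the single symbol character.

Answer: a

Derivation:
Interval width = high − low = 1/1 − 0/1 = 1/1
Scaled code = (code − low) / width = (11/20 − 0/1) / 1/1 = 11/20
  f: [0/1, 1/10) 
  d: [1/10, 3/10) 
  a: [3/10, 4/5) ← scaled code falls here ✓
  c: [4/5, 1/1) 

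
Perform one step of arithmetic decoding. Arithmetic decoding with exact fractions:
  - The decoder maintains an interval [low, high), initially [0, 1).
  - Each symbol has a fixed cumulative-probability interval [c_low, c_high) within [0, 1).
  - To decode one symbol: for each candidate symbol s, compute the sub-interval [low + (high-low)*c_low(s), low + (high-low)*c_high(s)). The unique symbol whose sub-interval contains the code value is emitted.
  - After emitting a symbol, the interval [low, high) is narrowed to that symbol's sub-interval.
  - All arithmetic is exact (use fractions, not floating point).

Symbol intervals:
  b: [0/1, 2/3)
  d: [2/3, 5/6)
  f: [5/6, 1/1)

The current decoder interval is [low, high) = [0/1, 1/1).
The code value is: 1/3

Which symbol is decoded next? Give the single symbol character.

Interval width = high − low = 1/1 − 0/1 = 1/1
Scaled code = (code − low) / width = (1/3 − 0/1) / 1/1 = 1/3
  b: [0/1, 2/3) ← scaled code falls here ✓
  d: [2/3, 5/6) 
  f: [5/6, 1/1) 

Answer: b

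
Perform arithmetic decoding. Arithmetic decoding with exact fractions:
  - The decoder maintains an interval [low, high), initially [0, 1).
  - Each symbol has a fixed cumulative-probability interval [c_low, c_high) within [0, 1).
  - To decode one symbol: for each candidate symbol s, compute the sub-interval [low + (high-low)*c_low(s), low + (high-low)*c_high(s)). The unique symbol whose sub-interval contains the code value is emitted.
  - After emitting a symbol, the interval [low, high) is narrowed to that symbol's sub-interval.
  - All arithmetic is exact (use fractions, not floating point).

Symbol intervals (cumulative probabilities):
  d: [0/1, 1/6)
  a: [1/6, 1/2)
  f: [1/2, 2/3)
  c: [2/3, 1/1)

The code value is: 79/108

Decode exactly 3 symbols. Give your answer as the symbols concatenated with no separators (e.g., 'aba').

Answer: cad

Derivation:
Step 1: interval [0/1, 1/1), width = 1/1 - 0/1 = 1/1
  'd': [0/1 + 1/1*0/1, 0/1 + 1/1*1/6) = [0/1, 1/6)
  'a': [0/1 + 1/1*1/6, 0/1 + 1/1*1/2) = [1/6, 1/2)
  'f': [0/1 + 1/1*1/2, 0/1 + 1/1*2/3) = [1/2, 2/3)
  'c': [0/1 + 1/1*2/3, 0/1 + 1/1*1/1) = [2/3, 1/1) <- contains code 79/108
  emit 'c', narrow to [2/3, 1/1)
Step 2: interval [2/3, 1/1), width = 1/1 - 2/3 = 1/3
  'd': [2/3 + 1/3*0/1, 2/3 + 1/3*1/6) = [2/3, 13/18)
  'a': [2/3 + 1/3*1/6, 2/3 + 1/3*1/2) = [13/18, 5/6) <- contains code 79/108
  'f': [2/3 + 1/3*1/2, 2/3 + 1/3*2/3) = [5/6, 8/9)
  'c': [2/3 + 1/3*2/3, 2/3 + 1/3*1/1) = [8/9, 1/1)
  emit 'a', narrow to [13/18, 5/6)
Step 3: interval [13/18, 5/6), width = 5/6 - 13/18 = 1/9
  'd': [13/18 + 1/9*0/1, 13/18 + 1/9*1/6) = [13/18, 20/27) <- contains code 79/108
  'a': [13/18 + 1/9*1/6, 13/18 + 1/9*1/2) = [20/27, 7/9)
  'f': [13/18 + 1/9*1/2, 13/18 + 1/9*2/3) = [7/9, 43/54)
  'c': [13/18 + 1/9*2/3, 13/18 + 1/9*1/1) = [43/54, 5/6)
  emit 'd', narrow to [13/18, 20/27)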